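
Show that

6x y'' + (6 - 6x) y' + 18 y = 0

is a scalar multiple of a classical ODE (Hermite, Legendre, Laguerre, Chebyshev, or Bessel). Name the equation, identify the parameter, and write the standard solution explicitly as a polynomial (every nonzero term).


All three coefficients share the factor 6; dividing through by 6 gives  x y'' + (1 - x) y' + 3 y = 0.
This matches the Laguerre equation x y'' + (1 - x) y' + n y = 0 with n = 3; the polynomial solution is L_3(x).
With y = sum_k a_k x^k, matching x^k gives (k+1)k a_{k+1} + (k+1) a_{k+1} - k a_k + n a_k = 0, i.e. (k+1)^2 a_{k+1} = (k - n) a_k = (k - 3) a_k. The right side vanishes at k = 3, so the series terminates at degree 3.
Standard normalization L_n(0) = 1 gives a_0 = 1. Work upward with a_{k+1} = (k - 3) a_k / (k+1)^2:
  a_1 = (0 - 3)(1) / 1^2 = -3/1 = -3
  a_2 = (1 - 3)(-3) / 2^2 = 6/4 = 3/2
  a_3 = (2 - 3)(3/2) / 3^2 = (-3/2)/9 = -1/6
Hence L_3(x) = -x^3/6 + 3 x^2/2 - 3 x + 1.

L_3(x); series = -x^3/6 + 3 x^2/2 - 3 x + 1


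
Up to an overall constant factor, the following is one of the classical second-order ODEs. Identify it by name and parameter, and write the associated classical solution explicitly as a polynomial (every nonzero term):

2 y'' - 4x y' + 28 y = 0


All three coefficients share the factor 2; dividing through by 2 gives  y'' - 2x y' + 14 y = 0.
This matches the Hermite equation y'' - 2x y' + 2n y = 0 with 2n = 14, so n = 7; the polynomial solution is H_7(x).
With y = sum_k a_k x^k, matching x^k gives (k+2)(k+1) a_{k+2} = 2(k - n) a_k = 2(k - 7) a_k. The right side vanishes at k = 7, so the series with the parity of 7 terminates at degree 7.
Standard normalization: leading coefficient of H_n is 2^n, so a_7 = 2^7 = 128. Work downward with a_k = (k+1)(k+2) a_{k+2} / (2(k - n)):
  a_5 = (6)(7)(128) / (2(5 - 7)) = 5376/(-4) = -1344
  a_3 = (4)(5)(-1344) / (2(3 - 7)) = -26880/(-8) = 3360
  a_1 = (2)(3)(3360) / (2(1 - 7)) = 20160/(-12) = -1680
Hence H_7(x) = 128 x^7 - 1344 x^5 + 3360 x^3 - 1680 x.

H_7(x); series = 128 x^7 - 1344 x^5 + 3360 x^3 - 1680 x


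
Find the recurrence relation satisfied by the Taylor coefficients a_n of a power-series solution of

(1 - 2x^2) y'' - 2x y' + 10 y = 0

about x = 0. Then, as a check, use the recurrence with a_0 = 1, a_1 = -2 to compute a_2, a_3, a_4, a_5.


Substitute y = sum_n a_n x^n.
(1 - 2 x^2) y'' contributes (n+2)(n+1) a_{n+2} - 2 n(n-1) a_n at x^n.
-2 x y'(x) contributes -2 n a_n at x^n.
10 y(x) contributes 10 a_n at x^n.
Matching x^n: (n+2)(n+1) a_{n+2} + (-2 n(n-1) - 2 n + 10) a_n = 0.
Thus a_{n+2} = (2 n(n-1) + 2 n - 10) / ((n+1)(n+2)) * a_n.

Check with a_0 = 1, a_1 = -2 (apply the recurrence for n = 0, 1, 2, 3): a_0 = 1, a_1 = -2, a_2 = -5, a_3 = 8/3, a_4 = 5/6, a_5 = 16/15.

a_(n+2) = (2 n(n-1) + 2 n - 10) / ((n+1)(n+2)) * a_n; check: a_0 = 1, a_1 = -2, a_2 = -5, a_3 = 8/3, a_4 = 5/6, a_5 = 16/15


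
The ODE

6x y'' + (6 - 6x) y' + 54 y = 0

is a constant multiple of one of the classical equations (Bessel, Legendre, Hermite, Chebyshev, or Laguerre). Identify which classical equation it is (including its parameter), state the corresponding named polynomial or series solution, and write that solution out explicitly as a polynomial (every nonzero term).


All three coefficients share the factor 6; dividing through by 6 gives  x y'' + (1 - x) y' + 9 y = 0.
This matches the Laguerre equation x y'' + (1 - x) y' + n y = 0 with n = 9; the polynomial solution is L_9(x).
With y = sum_k a_k x^k, matching x^k gives (k+1)k a_{k+1} + (k+1) a_{k+1} - k a_k + n a_k = 0, i.e. (k+1)^2 a_{k+1} = (k - n) a_k = (k - 9) a_k. The right side vanishes at k = 9, so the series terminates at degree 9.
Standard normalization L_n(0) = 1 gives a_0 = 1. Work upward with a_{k+1} = (k - 9) a_k / (k+1)^2:
  a_1 = (0 - 9)(1) / 1^2 = -9/1 = -9
  a_2 = (1 - 9)(-9) / 2^2 = 72/4 = 18
  a_3 = (2 - 9)(18) / 3^2 = -126/9 = -14
  a_4 = (3 - 9)(-14) / 4^2 = 84/16 = 21/4
  a_5 = (4 - 9)(21/4) / 5^2 = (-105/4)/25 = -21/20
  a_6 = (5 - 9)(-21/20) / 6^2 = (21/5)/36 = 7/60
  a_7 = (6 - 9)(7/60) / 7^2 = (-7/20)/49 = -1/140
  a_8 = (7 - 9)(-1/140) / 8^2 = (1/70)/64 = 1/4480
  a_9 = (8 - 9)(1/4480) / 9^2 = (-1/4480)/81 = -1/362880
Hence L_9(x) = -x^9/362880 + x^8/4480 - x^7/140 + 7 x^6/60 - 21 x^5/20 + 21 x^4/4 - 14 x^3 + 18 x^2 - 9 x + 1.

L_9(x); series = -x^9/362880 + x^8/4480 - x^7/140 + 7 x^6/60 - 21 x^5/20 + 21 x^4/4 - 14 x^3 + 18 x^2 - 9 x + 1


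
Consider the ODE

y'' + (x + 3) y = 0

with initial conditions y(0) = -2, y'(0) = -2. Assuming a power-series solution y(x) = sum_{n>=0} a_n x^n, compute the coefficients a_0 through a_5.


Ansatz: y(x) = sum_{n>=0} a_n x^n, so y'(x) = sum_{n>=1} n a_n x^(n-1) and y''(x) = sum_{n>=2} n(n-1) a_n x^(n-2).
Substitute into P(x) y'' + Q(x) y' + R(x) y = 0 with P(x) = 1, Q(x) = 0, R(x) = x + 3, and match powers of x.
Initial conditions: a_0 = -2, a_1 = -2.
Setting the coefficient of each power of x to zero and solving order by order (substituting the coefficients already found):
  x^0: 2 a_2 + 3 a_0 = 0  ->  2 a_2 = -3 a_0 = 6  ->  a_2 = 3
  x^1: 6 a_3 + 3 a_1 + a_0 = 0  ->  6 a_3 = -3 a_1 - a_0 = 8  ->  a_3 = 4/3
  x^2: 12 a_4 + 3 a_2 + a_1 = 0  ->  12 a_4 = -3 a_2 - a_1 = -7  ->  a_4 = -7/12
  x^3: 20 a_5 + 3 a_3 + a_2 = 0  ->  20 a_5 = -3 a_3 - a_2 = -7  ->  a_5 = -7/20
Truncated series: y(x) = -2 - 2 x + 3 x^2 + (4/3) x^3 - (7/12) x^4 - (7/20) x^5 + O(x^6).

a_0 = -2; a_1 = -2; a_2 = 3; a_3 = 4/3; a_4 = -7/12; a_5 = -7/20


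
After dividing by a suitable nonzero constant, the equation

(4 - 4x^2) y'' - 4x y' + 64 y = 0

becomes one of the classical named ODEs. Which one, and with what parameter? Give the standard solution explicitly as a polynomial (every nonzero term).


All three coefficients share the factor 4; dividing through by 4 gives  (1 - x^2) y'' - x y' + 16 y = 0.
This matches the Chebyshev equation (1 - x^2) y'' - x y' + n^2 y = 0 (note the -x y' term, not -2x y') with n^2 = 16, so n = 4; the polynomial solution is T_4(x).
With y = sum_k a_k x^k, matching x^k gives (k+2)(k+1) a_{k+2} = (k^2 - n^2) a_k = (k - 4)(k + 4) a_k. The right side vanishes at k = 4, so the series with the parity of 4 terminates at degree 4.
Standard normalization: leading coefficient of T_n is 2^(n-1), so a_4 = 2^3 = 8. Work downward with a_k = (k+1)(k+2) a_{k+2} / ((k - 4)(k + 4)):
  a_2 = (3)(4)(8) / ((2 - 4)(2 + 4)) = 96/(-12) = -8
  a_0 = (1)(2)(-8) / ((0 - 4)(0 + 4)) = -16/(-16) = 1
Hence T_4(x) = 8 x^4 - 8 x^2 + 1.

T_4(x); series = 8 x^4 - 8 x^2 + 1


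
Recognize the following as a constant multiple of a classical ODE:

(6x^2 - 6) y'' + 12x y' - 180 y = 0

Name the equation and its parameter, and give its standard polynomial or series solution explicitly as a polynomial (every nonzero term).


All three coefficients share the factor -6; dividing through by -6 gives  (1 - x^2) y'' - 2x y' + 30 y = 0.
This matches the Legendre equation (1 - x^2) y'' - 2x y' + n(n+1) y = 0 (note the -2x y' term) with n(n+1) = 30, so n = 5; the polynomial solution is P_5(x).
With y = sum_k a_k x^k, matching x^k gives (k+2)(k+1) a_{k+2} = [k(k+1) - n(n+1)] a_k = (k - 5)(k + 6) a_k. The right side vanishes at k = 5, so the series with the parity of 5 terminates at degree 5.
Standard normalization (P_n(1) = 1): leading coefficient (2n)!/(2^n (n!)^2) = 3628800/(32*14400) = 63/8, so a_5 = 63/8. Work downward with a_k = (k+1)(k+2) a_{k+2} / ((k - 5)(k + 6)):
  a_3 = (4)(5)(63/8) / ((3 - 5)(3 + 6)) = (315/2)/(-18) = -35/4
  a_1 = (2)(3)(-35/4) / ((1 - 5)(1 + 6)) = (-105/2)/(-28) = 15/8
Hence P_5(x) = 63 x^5/8 - 35 x^3/4 + 15 x/8.

P_5(x); series = 63 x^5/8 - 35 x^3/4 + 15 x/8


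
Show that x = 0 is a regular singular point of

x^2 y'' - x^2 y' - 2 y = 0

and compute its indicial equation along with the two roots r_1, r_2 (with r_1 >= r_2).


Divide by x^2 to reach normal form y'' + P_1(x) y' + P_2(x) y = 0 with P_1(x) = -1 and P_2(x) = -2/x^2.
x = 0 is a singular point because the y-coefficient -2/x^2 has a pole at x = 0.
It is a regular singular point because x P_1(x) = p(x) = -x and x^2 P_2(x) = q(x) = -2 are polynomials, hence analytic at x = 0.
p(0) = 0,  q(0) = -2.
Indicial equation: r(r-1) + p(0) r + q(0) = 0, i.e. r^2 + (p(0) - 1) r + q(0) = 0, i.e. r^2 - 1 r - 2 = 0.
Discriminant: (-1)^2 - 4(-2) = 9, so r = (1 ± 3)/2.
Solving: r_1 = 2, r_2 = -1.

indicial: r^2 - 1 r - 2 = 0; roots r_1 = 2, r_2 = -1


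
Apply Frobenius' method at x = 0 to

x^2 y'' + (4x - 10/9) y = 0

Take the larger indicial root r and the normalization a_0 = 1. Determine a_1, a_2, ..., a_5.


Write in Frobenius form y'' + (p(x)/x) y' + (q(x)/x^2) y = 0:
  p(x) = 0,  q(x) = 4x - 10/9.
Indicial equation: r(r-1) + (0) r + (-10/9) = 0 -> roots r_1 = 5/3, r_2 = -2/3.
Take r = r_1 = 5/3. Let y(x) = x^r sum_{n>=0} a_n x^n with a_0 = 1.
Substitute y = x^r sum a_n x^n and match x^{r+n}. The recurrence is
  D(n) a_n + 4 a_{n-1} = 0,  where D(n) = (r+n)(r+n-1) + (0)(r+n) + (-10/9).
  a_n = -4 / D(n) * a_{n-1}.
Since the indicial polynomial factors as (r - r_1)(r - r_2), D(n) = (r_1 + n - r_1)(r_1 + n - r_2) = n(n + 7/3).
Evaluating step by step (a_0 = 1):
  n = 1: D(1) = 1(1 + 7/3) = 10/3; numerator = -4(1) = -4; a_1 = (-4)/(10/3) = -6/5
  n = 2: D(2) = 2(2 + 7/3) = 26/3; numerator = -4(-6/5) = 24/5; a_2 = (24/5)/(26/3) = 36/65
  n = 3: D(3) = 3(3 + 7/3) = 16; numerator = -4(36/65) = -144/65; a_3 = (-144/65)/(16) = -9/65
  n = 4: D(4) = 4(4 + 7/3) = 76/3; numerator = -4(-9/65) = 36/65; a_4 = (36/65)/(76/3) = 27/1235
  n = 5: D(5) = 5(5 + 7/3) = 110/3; numerator = -4(27/1235) = -108/1235; a_5 = (-108/1235)/(110/3) = -162/67925

r = 5/3; a_0 = 1; a_1 = -6/5; a_2 = 36/65; a_3 = -9/65; a_4 = 27/1235; a_5 = -162/67925


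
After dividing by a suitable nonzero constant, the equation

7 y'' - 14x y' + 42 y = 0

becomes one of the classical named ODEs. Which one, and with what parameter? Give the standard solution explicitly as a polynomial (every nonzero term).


All three coefficients share the factor 7; dividing through by 7 gives  y'' - 2x y' + 6 y = 0.
This matches the Hermite equation y'' - 2x y' + 2n y = 0 with 2n = 6, so n = 3; the polynomial solution is H_3(x).
With y = sum_k a_k x^k, matching x^k gives (k+2)(k+1) a_{k+2} = 2(k - n) a_k = 2(k - 3) a_k. The right side vanishes at k = 3, so the series with the parity of 3 terminates at degree 3.
Standard normalization: leading coefficient of H_n is 2^n, so a_3 = 2^3 = 8. Work downward with a_k = (k+1)(k+2) a_{k+2} / (2(k - n)):
  a_1 = (2)(3)(8) / (2(1 - 3)) = 48/(-4) = -12
Hence H_3(x) = 8 x^3 - 12 x.

H_3(x); series = 8 x^3 - 12 x


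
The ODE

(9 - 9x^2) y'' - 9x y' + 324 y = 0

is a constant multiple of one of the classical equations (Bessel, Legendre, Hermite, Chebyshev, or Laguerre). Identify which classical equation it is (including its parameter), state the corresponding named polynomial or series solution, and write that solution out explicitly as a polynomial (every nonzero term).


All three coefficients share the factor 9; dividing through by 9 gives  (1 - x^2) y'' - x y' + 36 y = 0.
This matches the Chebyshev equation (1 - x^2) y'' - x y' + n^2 y = 0 (note the -x y' term, not -2x y') with n^2 = 36, so n = 6; the polynomial solution is T_6(x).
With y = sum_k a_k x^k, matching x^k gives (k+2)(k+1) a_{k+2} = (k^2 - n^2) a_k = (k - 6)(k + 6) a_k. The right side vanishes at k = 6, so the series with the parity of 6 terminates at degree 6.
Standard normalization: leading coefficient of T_n is 2^(n-1), so a_6 = 2^5 = 32. Work downward with a_k = (k+1)(k+2) a_{k+2} / ((k - 6)(k + 6)):
  a_4 = (5)(6)(32) / ((4 - 6)(4 + 6)) = 960/(-20) = -48
  a_2 = (3)(4)(-48) / ((2 - 6)(2 + 6)) = -576/(-32) = 18
  a_0 = (1)(2)(18) / ((0 - 6)(0 + 6)) = 36/(-36) = -1
Hence T_6(x) = 32 x^6 - 48 x^4 + 18 x^2 - 1.

T_6(x); series = 32 x^6 - 48 x^4 + 18 x^2 - 1


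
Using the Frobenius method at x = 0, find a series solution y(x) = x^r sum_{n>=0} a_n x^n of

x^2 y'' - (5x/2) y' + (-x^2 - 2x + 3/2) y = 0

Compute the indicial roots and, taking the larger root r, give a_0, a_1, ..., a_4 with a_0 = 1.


Write in Frobenius form y'' + (p(x)/x) y' + (q(x)/x^2) y = 0:
  p(x) = -5/2,  q(x) = -x^2 - 2x + 3/2.
Indicial equation: r(r-1) + (-5/2) r + (3/2) = 0 -> roots r_1 = 3, r_2 = 1/2.
Take r = r_1 = 3. Let y(x) = x^r sum_{n>=0} a_n x^n with a_0 = 1.
Substitute y = x^r sum a_n x^n and match x^{r+n}. The recurrence is
  D(n) a_n - 2 a_{n-1} - 1 a_{n-2} = 0,  where D(n) = (r+n)(r+n-1) + (-5/2)(r+n) + (3/2).
  a_n = [2 a_{n-1} + 1 a_{n-2}] / D(n).
Since the indicial polynomial factors as (r - r_1)(r - r_2), D(n) = (r_1 + n - r_1)(r_1 + n - r_2) = n(n + 5/2).
Evaluating step by step (a_0 = 1):
  n = 1: D(1) = 1(1 + 5/2) = 7/2; numerator = 2(1) = 2; a_1 = (2)/(7/2) = 4/7
  n = 2: D(2) = 2(2 + 5/2) = 9; numerator = 2(4/7) + 1(1) = 15/7; a_2 = (15/7)/(9) = 5/21
  n = 3: D(3) = 3(3 + 5/2) = 33/2; numerator = 2(5/21) + 1(4/7) = 22/21; a_3 = (22/21)/(33/2) = 4/63
  n = 4: D(4) = 4(4 + 5/2) = 26; numerator = 2(4/63) + 1(5/21) = 23/63; a_4 = (23/63)/(26) = 23/1638

r = 3; a_0 = 1; a_1 = 4/7; a_2 = 5/21; a_3 = 4/63; a_4 = 23/1638


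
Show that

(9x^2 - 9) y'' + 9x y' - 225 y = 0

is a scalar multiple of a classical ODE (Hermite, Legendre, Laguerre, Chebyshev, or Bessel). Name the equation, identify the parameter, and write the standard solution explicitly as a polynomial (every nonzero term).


All three coefficients share the factor -9; dividing through by -9 gives  (1 - x^2) y'' - x y' + 25 y = 0.
This matches the Chebyshev equation (1 - x^2) y'' - x y' + n^2 y = 0 (note the -x y' term, not -2x y') with n^2 = 25, so n = 5; the polynomial solution is T_5(x).
With y = sum_k a_k x^k, matching x^k gives (k+2)(k+1) a_{k+2} = (k^2 - n^2) a_k = (k - 5)(k + 5) a_k. The right side vanishes at k = 5, so the series with the parity of 5 terminates at degree 5.
Standard normalization: leading coefficient of T_n is 2^(n-1), so a_5 = 2^4 = 16. Work downward with a_k = (k+1)(k+2) a_{k+2} / ((k - 5)(k + 5)):
  a_3 = (4)(5)(16) / ((3 - 5)(3 + 5)) = 320/(-16) = -20
  a_1 = (2)(3)(-20) / ((1 - 5)(1 + 5)) = -120/(-24) = 5
Hence T_5(x) = 16 x^5 - 20 x^3 + 5 x.

T_5(x); series = 16 x^5 - 20 x^3 + 5 x


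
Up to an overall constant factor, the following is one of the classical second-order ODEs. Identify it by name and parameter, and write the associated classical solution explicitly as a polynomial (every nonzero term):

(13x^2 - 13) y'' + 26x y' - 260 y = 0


All three coefficients share the factor -13; dividing through by -13 gives  (1 - x^2) y'' - 2x y' + 20 y = 0.
This matches the Legendre equation (1 - x^2) y'' - 2x y' + n(n+1) y = 0 (note the -2x y' term) with n(n+1) = 20, so n = 4; the polynomial solution is P_4(x).
With y = sum_k a_k x^k, matching x^k gives (k+2)(k+1) a_{k+2} = [k(k+1) - n(n+1)] a_k = (k - 4)(k + 5) a_k. The right side vanishes at k = 4, so the series with the parity of 4 terminates at degree 4.
Standard normalization (P_n(1) = 1): leading coefficient (2n)!/(2^n (n!)^2) = 40320/(16*576) = 35/8, so a_4 = 35/8. Work downward with a_k = (k+1)(k+2) a_{k+2} / ((k - 4)(k + 5)):
  a_2 = (3)(4)(35/8) / ((2 - 4)(2 + 5)) = (105/2)/(-14) = -15/4
  a_0 = (1)(2)(-15/4) / ((0 - 4)(0 + 5)) = (-15/2)/(-20) = 3/8
Hence P_4(x) = 35 x^4/8 - 15 x^2/4 + 3/8.

P_4(x); series = 35 x^4/8 - 15 x^2/4 + 3/8


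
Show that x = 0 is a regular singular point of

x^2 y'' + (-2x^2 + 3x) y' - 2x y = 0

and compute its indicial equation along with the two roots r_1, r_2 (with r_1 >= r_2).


Divide by x^2 to reach normal form y'' + P_1(x) y' + P_2(x) y = 0 with P_1(x) = -2 + 3/x and P_2(x) = -2/x.
x = 0 is a singular point because the y'-coefficient -2 + 3/x has a pole at x = 0 and the y-coefficient -2/x has a pole at x = 0.
It is a regular singular point because x P_1(x) = p(x) = 3 - 2x and x^2 P_2(x) = q(x) = -2x are polynomials, hence analytic at x = 0.
p(0) = 3,  q(0) = 0.
Indicial equation: r(r-1) + p(0) r + q(0) = 0, i.e. r^2 + (p(0) - 1) r + q(0) = 0, i.e. r^2 + 2 r = 0.
Discriminant: (2)^2 - 4(0) = 4, so r = (-2 ± 2)/2.
Solving: r_1 = 0, r_2 = -2.

indicial: r^2 + 2 r = 0; roots r_1 = 0, r_2 = -2


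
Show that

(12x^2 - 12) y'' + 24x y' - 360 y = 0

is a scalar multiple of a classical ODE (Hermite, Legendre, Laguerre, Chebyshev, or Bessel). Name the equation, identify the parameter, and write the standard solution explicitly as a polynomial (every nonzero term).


All three coefficients share the factor -12; dividing through by -12 gives  (1 - x^2) y'' - 2x y' + 30 y = 0.
This matches the Legendre equation (1 - x^2) y'' - 2x y' + n(n+1) y = 0 (note the -2x y' term) with n(n+1) = 30, so n = 5; the polynomial solution is P_5(x).
With y = sum_k a_k x^k, matching x^k gives (k+2)(k+1) a_{k+2} = [k(k+1) - n(n+1)] a_k = (k - 5)(k + 6) a_k. The right side vanishes at k = 5, so the series with the parity of 5 terminates at degree 5.
Standard normalization (P_n(1) = 1): leading coefficient (2n)!/(2^n (n!)^2) = 3628800/(32*14400) = 63/8, so a_5 = 63/8. Work downward with a_k = (k+1)(k+2) a_{k+2} / ((k - 5)(k + 6)):
  a_3 = (4)(5)(63/8) / ((3 - 5)(3 + 6)) = (315/2)/(-18) = -35/4
  a_1 = (2)(3)(-35/4) / ((1 - 5)(1 + 6)) = (-105/2)/(-28) = 15/8
Hence P_5(x) = 63 x^5/8 - 35 x^3/4 + 15 x/8.

P_5(x); series = 63 x^5/8 - 35 x^3/4 + 15 x/8


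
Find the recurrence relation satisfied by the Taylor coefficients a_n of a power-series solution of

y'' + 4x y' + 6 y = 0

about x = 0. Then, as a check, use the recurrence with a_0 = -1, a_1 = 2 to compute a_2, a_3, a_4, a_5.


Substitute y = sum_n a_n x^n.
y''(x) has coefficient (n+2)(n+1) a_{n+2} at x^n;
4 x y'(x) has coefficient 4 n a_n at x^n (shift);
6 y(x) has coefficient 6 a_n at x^n.
Matching x^n: (n+2)(n+1) a_{n+2} + (4n + 6) a_n = 0.
Thus a_{n+2} = (-4n - 6) / ((n+1)(n+2)) * a_n.

Check with a_0 = -1, a_1 = 2 (apply the recurrence for n = 0, 1, 2, 3): a_0 = -1, a_1 = 2, a_2 = 3, a_3 = -10/3, a_4 = -7/2, a_5 = 3.

a_(n+2) = (-4n - 6) / ((n+1)(n+2)) * a_n; check: a_0 = -1, a_1 = 2, a_2 = 3, a_3 = -10/3, a_4 = -7/2, a_5 = 3


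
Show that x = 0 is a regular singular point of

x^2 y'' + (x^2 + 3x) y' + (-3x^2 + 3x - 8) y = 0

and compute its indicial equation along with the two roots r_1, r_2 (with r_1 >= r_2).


Divide by x^2 to reach normal form y'' + P_1(x) y' + P_2(x) y = 0 with P_1(x) = 1 + 3/x and P_2(x) = -3 + 3/x - 8/x^2.
x = 0 is a singular point because the y'-coefficient 1 + 3/x has a pole at x = 0 and the y-coefficient -3 + 3/x - 8/x^2 has a pole at x = 0.
It is a regular singular point because x P_1(x) = p(x) = x + 3 and x^2 P_2(x) = q(x) = -3x^2 + 3x - 8 are polynomials, hence analytic at x = 0.
p(0) = 3,  q(0) = -8.
Indicial equation: r(r-1) + p(0) r + q(0) = 0, i.e. r^2 + (p(0) - 1) r + q(0) = 0, i.e. r^2 + 2 r - 8 = 0.
Discriminant: (2)^2 - 4(-8) = 36, so r = (-2 ± 6)/2.
Solving: r_1 = 2, r_2 = -4.

indicial: r^2 + 2 r - 8 = 0; roots r_1 = 2, r_2 = -4


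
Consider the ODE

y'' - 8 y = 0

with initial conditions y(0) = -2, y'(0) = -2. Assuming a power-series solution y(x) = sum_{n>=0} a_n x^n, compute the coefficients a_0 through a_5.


Ansatz: y(x) = sum_{n>=0} a_n x^n, so y'(x) = sum_{n>=1} n a_n x^(n-1) and y''(x) = sum_{n>=2} n(n-1) a_n x^(n-2).
Substitute into P(x) y'' + Q(x) y' + R(x) y = 0 with P(x) = 1, Q(x) = 0, R(x) = -8, and match powers of x.
Initial conditions: a_0 = -2, a_1 = -2.
Setting the coefficient of each power of x to zero and solving order by order (substituting the coefficients already found):
  x^0: 2 a_2 - 8 a_0 = 0  ->  2 a_2 = 8 a_0 = -16  ->  a_2 = -8
  x^1: 6 a_3 - 8 a_1 = 0  ->  6 a_3 = 8 a_1 = -16  ->  a_3 = -8/3
  x^2: 12 a_4 - 8 a_2 = 0  ->  12 a_4 = 8 a_2 = -64  ->  a_4 = -16/3
  x^3: 20 a_5 - 8 a_3 = 0  ->  20 a_5 = 8 a_3 = -64/3  ->  a_5 = -16/15
Truncated series: y(x) = -2 - 2 x - 8 x^2 - (8/3) x^3 - (16/3) x^4 - (16/15) x^5 + O(x^6).

a_0 = -2; a_1 = -2; a_2 = -8; a_3 = -8/3; a_4 = -16/3; a_5 = -16/15


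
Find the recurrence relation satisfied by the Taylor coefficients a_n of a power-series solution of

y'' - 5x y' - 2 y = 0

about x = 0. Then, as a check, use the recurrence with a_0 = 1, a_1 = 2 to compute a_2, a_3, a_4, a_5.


Substitute y = sum_n a_n x^n.
y''(x) has coefficient (n+2)(n+1) a_{n+2} at x^n;
-5 x y'(x) has coefficient -5 n a_n at x^n (shift);
-2 y(x) has coefficient -2 a_n at x^n.
Matching x^n: (n+2)(n+1) a_{n+2} + (-5n - 2) a_n = 0.
Thus a_{n+2} = (5n + 2) / ((n+1)(n+2)) * a_n.

Check with a_0 = 1, a_1 = 2 (apply the recurrence for n = 0, 1, 2, 3): a_0 = 1, a_1 = 2, a_2 = 1, a_3 = 7/3, a_4 = 1, a_5 = 119/60.

a_(n+2) = (5n + 2) / ((n+1)(n+2)) * a_n; check: a_0 = 1, a_1 = 2, a_2 = 1, a_3 = 7/3, a_4 = 1, a_5 = 119/60


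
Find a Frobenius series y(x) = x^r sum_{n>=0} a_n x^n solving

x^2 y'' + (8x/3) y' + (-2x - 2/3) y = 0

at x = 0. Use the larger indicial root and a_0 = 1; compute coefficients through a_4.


Write in Frobenius form y'' + (p(x)/x) y' + (q(x)/x^2) y = 0:
  p(x) = 8/3,  q(x) = -2x - 2/3.
Indicial equation: r(r-1) + (8/3) r + (-2/3) = 0 -> roots r_1 = 1/3, r_2 = -2.
Take r = r_1 = 1/3. Let y(x) = x^r sum_{n>=0} a_n x^n with a_0 = 1.
Substitute y = x^r sum a_n x^n and match x^{r+n}. The recurrence is
  D(n) a_n - 2 a_{n-1} = 0,  where D(n) = (r+n)(r+n-1) + (8/3)(r+n) + (-2/3).
  a_n = 2 / D(n) * a_{n-1}.
Since the indicial polynomial factors as (r - r_1)(r - r_2), D(n) = (r_1 + n - r_1)(r_1 + n - r_2) = n(n + 7/3).
Evaluating step by step (a_0 = 1):
  n = 1: D(1) = 1(1 + 7/3) = 10/3; numerator = 2(1) = 2; a_1 = (2)/(10/3) = 3/5
  n = 2: D(2) = 2(2 + 7/3) = 26/3; numerator = 2(3/5) = 6/5; a_2 = (6/5)/(26/3) = 9/65
  n = 3: D(3) = 3(3 + 7/3) = 16; numerator = 2(9/65) = 18/65; a_3 = (18/65)/(16) = 9/520
  n = 4: D(4) = 4(4 + 7/3) = 76/3; numerator = 2(9/520) = 9/260; a_4 = (9/260)/(76/3) = 27/19760

r = 1/3; a_0 = 1; a_1 = 3/5; a_2 = 9/65; a_3 = 9/520; a_4 = 27/19760


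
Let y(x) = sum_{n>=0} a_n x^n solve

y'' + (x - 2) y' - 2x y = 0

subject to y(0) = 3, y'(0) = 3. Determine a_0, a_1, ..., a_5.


Ansatz: y(x) = sum_{n>=0} a_n x^n, so y'(x) = sum_{n>=1} n a_n x^(n-1) and y''(x) = sum_{n>=2} n(n-1) a_n x^(n-2).
Substitute into P(x) y'' + Q(x) y' + R(x) y = 0 with P(x) = 1, Q(x) = x - 2, R(x) = -2x, and match powers of x.
Initial conditions: a_0 = 3, a_1 = 3.
Setting the coefficient of each power of x to zero and solving order by order (substituting the coefficients already found):
  x^0: 2 a_2 - 2 a_1 = 0  ->  2 a_2 = 2 a_1 = 6  ->  a_2 = 3
  x^1: 6 a_3 - 4 a_2 + a_1 - 2 a_0 = 0  ->  6 a_3 = 4 a_2 - a_1 + 2 a_0 = 15  ->  a_3 = 5/2
  x^2: 12 a_4 - 6 a_3 + 2 a_2 - 2 a_1 = 0  ->  12 a_4 = 6 a_3 - 2 a_2 + 2 a_1 = 15  ->  a_4 = 5/4
  x^3: 20 a_5 - 8 a_4 + 3 a_3 - 2 a_2 = 0  ->  20 a_5 = 8 a_4 - 3 a_3 + 2 a_2 = 17/2  ->  a_5 = 17/40
Truncated series: y(x) = 3 + 3 x + 3 x^2 + (5/2) x^3 + (5/4) x^4 + (17/40) x^5 + O(x^6).

a_0 = 3; a_1 = 3; a_2 = 3; a_3 = 5/2; a_4 = 5/4; a_5 = 17/40


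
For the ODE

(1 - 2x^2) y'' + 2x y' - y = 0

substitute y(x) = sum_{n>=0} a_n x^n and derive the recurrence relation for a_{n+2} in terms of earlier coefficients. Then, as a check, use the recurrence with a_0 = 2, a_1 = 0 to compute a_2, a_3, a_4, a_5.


Substitute y = sum_n a_n x^n.
(1 - 2 x^2) y'' contributes (n+2)(n+1) a_{n+2} - 2 n(n-1) a_n at x^n.
2 x y'(x) contributes 2 n a_n at x^n.
-y(x) contributes -1 a_n at x^n.
Matching x^n: (n+2)(n+1) a_{n+2} + (-2 n(n-1) + 2 n - 1) a_n = 0.
Thus a_{n+2} = (2 n(n-1) - 2 n + 1) / ((n+1)(n+2)) * a_n.

Check with a_0 = 2, a_1 = 0 (apply the recurrence for n = 0, 1, 2, 3): a_0 = 2, a_1 = 0, a_2 = 1, a_3 = 0, a_4 = 1/12, a_5 = 0.

a_(n+2) = (2 n(n-1) - 2 n + 1) / ((n+1)(n+2)) * a_n; check: a_0 = 2, a_1 = 0, a_2 = 1, a_3 = 0, a_4 = 1/12, a_5 = 0


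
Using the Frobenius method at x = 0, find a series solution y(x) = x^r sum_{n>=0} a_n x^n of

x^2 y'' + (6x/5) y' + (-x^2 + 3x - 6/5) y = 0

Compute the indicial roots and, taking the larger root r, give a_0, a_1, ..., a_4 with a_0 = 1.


Write in Frobenius form y'' + (p(x)/x) y' + (q(x)/x^2) y = 0:
  p(x) = 6/5,  q(x) = -x^2 + 3x - 6/5.
Indicial equation: r(r-1) + (6/5) r + (-6/5) = 0 -> roots r_1 = 1, r_2 = -6/5.
Take r = r_1 = 1. Let y(x) = x^r sum_{n>=0} a_n x^n with a_0 = 1.
Substitute y = x^r sum a_n x^n and match x^{r+n}. The recurrence is
  D(n) a_n + 3 a_{n-1} - 1 a_{n-2} = 0,  where D(n) = (r+n)(r+n-1) + (6/5)(r+n) + (-6/5).
  a_n = [-3 a_{n-1} + 1 a_{n-2}] / D(n).
Since the indicial polynomial factors as (r - r_1)(r - r_2), D(n) = (r_1 + n - r_1)(r_1 + n - r_2) = n(n + 11/5).
Evaluating step by step (a_0 = 1):
  n = 1: D(1) = 1(1 + 11/5) = 16/5; numerator = -3(1) = -3; a_1 = (-3)/(16/5) = -15/16
  n = 2: D(2) = 2(2 + 11/5) = 42/5; numerator = -3(-15/16) + 1(1) = 61/16; a_2 = (61/16)/(42/5) = 305/672
  n = 3: D(3) = 3(3 + 11/5) = 78/5; numerator = -3(305/672) + 1(-15/16) = -515/224; a_3 = (-515/224)/(78/5) = -2575/17472
  n = 4: D(4) = 4(4 + 11/5) = 124/5; numerator = -3(-2575/17472) + 1(305/672) = 15655/17472; a_4 = (15655/17472)/(124/5) = 2525/69888

r = 1; a_0 = 1; a_1 = -15/16; a_2 = 305/672; a_3 = -2575/17472; a_4 = 2525/69888


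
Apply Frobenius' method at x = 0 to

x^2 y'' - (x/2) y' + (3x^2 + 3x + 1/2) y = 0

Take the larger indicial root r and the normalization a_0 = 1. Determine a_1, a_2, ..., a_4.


Write in Frobenius form y'' + (p(x)/x) y' + (q(x)/x^2) y = 0:
  p(x) = -1/2,  q(x) = 3x^2 + 3x + 1/2.
Indicial equation: r(r-1) + (-1/2) r + (1/2) = 0 -> roots r_1 = 1, r_2 = 1/2.
Take r = r_1 = 1. Let y(x) = x^r sum_{n>=0} a_n x^n with a_0 = 1.
Substitute y = x^r sum a_n x^n and match x^{r+n}. The recurrence is
  D(n) a_n + 3 a_{n-1} + 3 a_{n-2} = 0,  where D(n) = (r+n)(r+n-1) + (-1/2)(r+n) + (1/2).
  a_n = [-3 a_{n-1} - 3 a_{n-2}] / D(n).
Since the indicial polynomial factors as (r - r_1)(r - r_2), D(n) = (r_1 + n - r_1)(r_1 + n - r_2) = n(n + 1/2).
Evaluating step by step (a_0 = 1):
  n = 1: D(1) = 1(1 + 1/2) = 3/2; numerator = -3(1) = -3; a_1 = (-3)/(3/2) = -2
  n = 2: D(2) = 2(2 + 1/2) = 5; numerator = -3(-2) - 3(1) = 3; a_2 = (3)/(5) = 3/5
  n = 3: D(3) = 3(3 + 1/2) = 21/2; numerator = -3(3/5) - 3(-2) = 21/5; a_3 = (21/5)/(21/2) = 2/5
  n = 4: D(4) = 4(4 + 1/2) = 18; numerator = -3(2/5) - 3(3/5) = -3; a_4 = (-3)/(18) = -1/6

r = 1; a_0 = 1; a_1 = -2; a_2 = 3/5; a_3 = 2/5; a_4 = -1/6


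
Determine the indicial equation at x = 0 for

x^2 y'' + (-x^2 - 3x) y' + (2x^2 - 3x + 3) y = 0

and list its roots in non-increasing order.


Divide by x^2 to reach normal form y'' + P_1(x) y' + P_2(x) y = 0 with P_1(x) = -1 - 3/x and P_2(x) = 2 - 3/x + 3/x^2.
x = 0 is a singular point because the y'-coefficient -1 - 3/x has a pole at x = 0 and the y-coefficient 2 - 3/x + 3/x^2 has a pole at x = 0.
It is a regular singular point because x P_1(x) = p(x) = -x - 3 and x^2 P_2(x) = q(x) = 2x^2 - 3x + 3 are polynomials, hence analytic at x = 0.
p(0) = -3,  q(0) = 3.
Indicial equation: r(r-1) + p(0) r + q(0) = 0, i.e. r^2 + (p(0) - 1) r + q(0) = 0, i.e. r^2 - 4 r + 3 = 0.
Discriminant: (-4)^2 - 4(3) = 4, so r = (4 ± 2)/2.
Solving: r_1 = 3, r_2 = 1.

indicial: r^2 - 4 r + 3 = 0; roots r_1 = 3, r_2 = 1


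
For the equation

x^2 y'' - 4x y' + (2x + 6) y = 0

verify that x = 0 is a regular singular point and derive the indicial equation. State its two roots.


Divide by x^2 to reach normal form y'' + P_1(x) y' + P_2(x) y = 0 with P_1(x) = -4/x and P_2(x) = 2/x + 6/x^2.
x = 0 is a singular point because the y'-coefficient -4/x has a pole at x = 0 and the y-coefficient 2/x + 6/x^2 has a pole at x = 0.
It is a regular singular point because x P_1(x) = p(x) = -4 and x^2 P_2(x) = q(x) = 2x + 6 are polynomials, hence analytic at x = 0.
p(0) = -4,  q(0) = 6.
Indicial equation: r(r-1) + p(0) r + q(0) = 0, i.e. r^2 + (p(0) - 1) r + q(0) = 0, i.e. r^2 - 5 r + 6 = 0.
Discriminant: (-5)^2 - 4(6) = 1, so r = (5 ± 1)/2.
Solving: r_1 = 3, r_2 = 2.

indicial: r^2 - 5 r + 6 = 0; roots r_1 = 3, r_2 = 2


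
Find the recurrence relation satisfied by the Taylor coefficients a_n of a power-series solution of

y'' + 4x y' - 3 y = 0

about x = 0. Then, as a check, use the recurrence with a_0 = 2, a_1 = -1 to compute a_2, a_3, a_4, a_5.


Substitute y = sum_n a_n x^n.
y''(x) has coefficient (n+2)(n+1) a_{n+2} at x^n;
4 x y'(x) has coefficient 4 n a_n at x^n (shift);
-3 y(x) has coefficient -3 a_n at x^n.
Matching x^n: (n+2)(n+1) a_{n+2} + (4n - 3) a_n = 0.
Thus a_{n+2} = (-4n + 3) / ((n+1)(n+2)) * a_n.

Check with a_0 = 2, a_1 = -1 (apply the recurrence for n = 0, 1, 2, 3): a_0 = 2, a_1 = -1, a_2 = 3, a_3 = 1/6, a_4 = -5/4, a_5 = -3/40.

a_(n+2) = (-4n + 3) / ((n+1)(n+2)) * a_n; check: a_0 = 2, a_1 = -1, a_2 = 3, a_3 = 1/6, a_4 = -5/4, a_5 = -3/40


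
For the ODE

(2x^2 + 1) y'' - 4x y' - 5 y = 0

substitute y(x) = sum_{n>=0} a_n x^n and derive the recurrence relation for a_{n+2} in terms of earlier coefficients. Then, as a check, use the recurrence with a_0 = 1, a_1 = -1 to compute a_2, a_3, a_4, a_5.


Substitute y = sum_n a_n x^n.
(1 + 2 x^2) y'' contributes (n+2)(n+1) a_{n+2} + 2 n(n-1) a_n at x^n.
-4 x y'(x) contributes -4 n a_n at x^n.
-5 y(x) contributes -5 a_n at x^n.
Matching x^n: (n+2)(n+1) a_{n+2} + (2 n(n-1) - 4 n - 5) a_n = 0.
Thus a_{n+2} = (-2 n(n-1) + 4 n + 5) / ((n+1)(n+2)) * a_n.

Check with a_0 = 1, a_1 = -1 (apply the recurrence for n = 0, 1, 2, 3): a_0 = 1, a_1 = -1, a_2 = 5/2, a_3 = -3/2, a_4 = 15/8, a_5 = -3/8.

a_(n+2) = (-2 n(n-1) + 4 n + 5) / ((n+1)(n+2)) * a_n; check: a_0 = 1, a_1 = -1, a_2 = 5/2, a_3 = -3/2, a_4 = 15/8, a_5 = -3/8


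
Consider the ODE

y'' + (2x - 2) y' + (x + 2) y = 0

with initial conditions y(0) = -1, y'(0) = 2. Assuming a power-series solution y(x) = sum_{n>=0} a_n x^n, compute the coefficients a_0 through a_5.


Ansatz: y(x) = sum_{n>=0} a_n x^n, so y'(x) = sum_{n>=1} n a_n x^(n-1) and y''(x) = sum_{n>=2} n(n-1) a_n x^(n-2).
Substitute into P(x) y'' + Q(x) y' + R(x) y = 0 with P(x) = 1, Q(x) = 2x - 2, R(x) = x + 2, and match powers of x.
Initial conditions: a_0 = -1, a_1 = 2.
Setting the coefficient of each power of x to zero and solving order by order (substituting the coefficients already found):
  x^0: 2 a_2 - 2 a_1 + 2 a_0 = 0  ->  2 a_2 = 2 a_1 - 2 a_0 = 6  ->  a_2 = 3
  x^1: 6 a_3 - 4 a_2 + 4 a_1 + a_0 = 0  ->  6 a_3 = 4 a_2 - 4 a_1 - a_0 = 5  ->  a_3 = 5/6
  x^2: 12 a_4 - 6 a_3 + 6 a_2 + a_1 = 0  ->  12 a_4 = 6 a_3 - 6 a_2 - a_1 = -15  ->  a_4 = -5/4
  x^3: 20 a_5 - 8 a_4 + 8 a_3 + a_2 = 0  ->  20 a_5 = 8 a_4 - 8 a_3 - a_2 = -59/3  ->  a_5 = -59/60
Truncated series: y(x) = -1 + 2 x + 3 x^2 + (5/6) x^3 - (5/4) x^4 - (59/60) x^5 + O(x^6).

a_0 = -1; a_1 = 2; a_2 = 3; a_3 = 5/6; a_4 = -5/4; a_5 = -59/60


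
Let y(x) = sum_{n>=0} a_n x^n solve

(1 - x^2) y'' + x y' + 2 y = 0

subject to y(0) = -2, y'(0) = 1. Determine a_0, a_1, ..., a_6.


Ansatz: y(x) = sum_{n>=0} a_n x^n, so y'(x) = sum_{n>=1} n a_n x^(n-1) and y''(x) = sum_{n>=2} n(n-1) a_n x^(n-2).
Substitute into P(x) y'' + Q(x) y' + R(x) y = 0 with P(x) = 1 - x^2, Q(x) = x, R(x) = 2, and match powers of x.
Initial conditions: a_0 = -2, a_1 = 1.
Setting the coefficient of each power of x to zero and solving order by order (substituting the coefficients already found):
  x^0: 2 a_2 + 2 a_0 = 0  ->  2 a_2 = -2 a_0 = 4  ->  a_2 = 2
  x^1: 6 a_3 + 3 a_1 = 0  ->  6 a_3 = -3 a_1 = -3  ->  a_3 = -1/2
  x^2: 12 a_4 + 2 a_2 = 0  ->  12 a_4 = -2 a_2 = -4  ->  a_4 = -1/3
  x^3: 20 a_5 - a_3 = 0  ->  20 a_5 = a_3 = -1/2  ->  a_5 = -1/40
  x^4: 30 a_6 - 6 a_4 = 0  ->  30 a_6 = 6 a_4 = -2  ->  a_6 = -1/15
Truncated series: y(x) = -2 + x + 2 x^2 - (1/2) x^3 - (1/3) x^4 - (1/40) x^5 - (1/15) x^6 + O(x^7).

a_0 = -2; a_1 = 1; a_2 = 2; a_3 = -1/2; a_4 = -1/3; a_5 = -1/40; a_6 = -1/15


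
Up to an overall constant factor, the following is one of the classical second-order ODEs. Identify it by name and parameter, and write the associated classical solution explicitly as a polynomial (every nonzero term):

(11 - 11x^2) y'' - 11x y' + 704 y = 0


All three coefficients share the factor 11; dividing through by 11 gives  (1 - x^2) y'' - x y' + 64 y = 0.
This matches the Chebyshev equation (1 - x^2) y'' - x y' + n^2 y = 0 (note the -x y' term, not -2x y') with n^2 = 64, so n = 8; the polynomial solution is T_8(x).
With y = sum_k a_k x^k, matching x^k gives (k+2)(k+1) a_{k+2} = (k^2 - n^2) a_k = (k - 8)(k + 8) a_k. The right side vanishes at k = 8, so the series with the parity of 8 terminates at degree 8.
Standard normalization: leading coefficient of T_n is 2^(n-1), so a_8 = 2^7 = 128. Work downward with a_k = (k+1)(k+2) a_{k+2} / ((k - 8)(k + 8)):
  a_6 = (7)(8)(128) / ((6 - 8)(6 + 8)) = 7168/(-28) = -256
  a_4 = (5)(6)(-256) / ((4 - 8)(4 + 8)) = -7680/(-48) = 160
  a_2 = (3)(4)(160) / ((2 - 8)(2 + 8)) = 1920/(-60) = -32
  a_0 = (1)(2)(-32) / ((0 - 8)(0 + 8)) = -64/(-64) = 1
Hence T_8(x) = 128 x^8 - 256 x^6 + 160 x^4 - 32 x^2 + 1.

T_8(x); series = 128 x^8 - 256 x^6 + 160 x^4 - 32 x^2 + 1


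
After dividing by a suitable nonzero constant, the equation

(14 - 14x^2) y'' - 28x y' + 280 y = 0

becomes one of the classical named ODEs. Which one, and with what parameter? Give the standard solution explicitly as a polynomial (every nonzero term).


All three coefficients share the factor 14; dividing through by 14 gives  (1 - x^2) y'' - 2x y' + 20 y = 0.
This matches the Legendre equation (1 - x^2) y'' - 2x y' + n(n+1) y = 0 (note the -2x y' term) with n(n+1) = 20, so n = 4; the polynomial solution is P_4(x).
With y = sum_k a_k x^k, matching x^k gives (k+2)(k+1) a_{k+2} = [k(k+1) - n(n+1)] a_k = (k - 4)(k + 5) a_k. The right side vanishes at k = 4, so the series with the parity of 4 terminates at degree 4.
Standard normalization (P_n(1) = 1): leading coefficient (2n)!/(2^n (n!)^2) = 40320/(16*576) = 35/8, so a_4 = 35/8. Work downward with a_k = (k+1)(k+2) a_{k+2} / ((k - 4)(k + 5)):
  a_2 = (3)(4)(35/8) / ((2 - 4)(2 + 5)) = (105/2)/(-14) = -15/4
  a_0 = (1)(2)(-15/4) / ((0 - 4)(0 + 5)) = (-15/2)/(-20) = 3/8
Hence P_4(x) = 35 x^4/8 - 15 x^2/4 + 3/8.

P_4(x); series = 35 x^4/8 - 15 x^2/4 + 3/8


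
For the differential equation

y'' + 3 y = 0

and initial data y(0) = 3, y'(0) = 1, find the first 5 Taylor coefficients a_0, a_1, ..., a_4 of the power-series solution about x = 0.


Ansatz: y(x) = sum_{n>=0} a_n x^n, so y'(x) = sum_{n>=1} n a_n x^(n-1) and y''(x) = sum_{n>=2} n(n-1) a_n x^(n-2).
Substitute into P(x) y'' + Q(x) y' + R(x) y = 0 with P(x) = 1, Q(x) = 0, R(x) = 3, and match powers of x.
Initial conditions: a_0 = 3, a_1 = 1.
Setting the coefficient of each power of x to zero and solving order by order (substituting the coefficients already found):
  x^0: 2 a_2 + 3 a_0 = 0  ->  2 a_2 = -3 a_0 = -9  ->  a_2 = -9/2
  x^1: 6 a_3 + 3 a_1 = 0  ->  6 a_3 = -3 a_1 = -3  ->  a_3 = -1/2
  x^2: 12 a_4 + 3 a_2 = 0  ->  12 a_4 = -3 a_2 = 27/2  ->  a_4 = 9/8
Truncated series: y(x) = 3 + x - (9/2) x^2 - (1/2) x^3 + (9/8) x^4 + O(x^5).

a_0 = 3; a_1 = 1; a_2 = -9/2; a_3 = -1/2; a_4 = 9/8


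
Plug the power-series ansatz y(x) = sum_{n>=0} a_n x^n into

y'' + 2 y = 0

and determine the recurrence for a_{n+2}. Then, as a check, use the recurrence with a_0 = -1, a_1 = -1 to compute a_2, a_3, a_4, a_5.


Substitute y = sum_n a_n x^n into y'' + (const) y = 0.
y''(x) = sum_{n>=0} (n+2)(n+1) a_{n+2} x^n.
The ODE becomes sum_n [(n+2)(n+1) a_{n+2} + 2 a_n] x^n = 0.
Setting each coefficient to zero gives the recurrence:
  (n+2)(n+1) a_{n+2} + 2 a_n = 0,
  a_{n+2} = -2 / ((n+1)(n+2)) a_n.

Check with a_0 = -1, a_1 = -1 (apply the recurrence for n = 0, 1, 2, 3): a_0 = -1, a_1 = -1, a_2 = 1, a_3 = 1/3, a_4 = -1/6, a_5 = -1/30.

a_{n+2} = -2/((n+1)(n+2)) * a_n; check: a_0 = -1, a_1 = -1, a_2 = 1, a_3 = 1/3, a_4 = -1/6, a_5 = -1/30


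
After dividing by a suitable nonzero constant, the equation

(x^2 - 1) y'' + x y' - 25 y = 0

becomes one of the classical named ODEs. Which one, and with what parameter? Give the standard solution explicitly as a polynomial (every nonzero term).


All three coefficients share the factor -1; dividing through by -1 gives  (1 - x^2) y'' - x y' + 25 y = 0.
This matches the Chebyshev equation (1 - x^2) y'' - x y' + n^2 y = 0 (note the -x y' term, not -2x y') with n^2 = 25, so n = 5; the polynomial solution is T_5(x).
With y = sum_k a_k x^k, matching x^k gives (k+2)(k+1) a_{k+2} = (k^2 - n^2) a_k = (k - 5)(k + 5) a_k. The right side vanishes at k = 5, so the series with the parity of 5 terminates at degree 5.
Standard normalization: leading coefficient of T_n is 2^(n-1), so a_5 = 2^4 = 16. Work downward with a_k = (k+1)(k+2) a_{k+2} / ((k - 5)(k + 5)):
  a_3 = (4)(5)(16) / ((3 - 5)(3 + 5)) = 320/(-16) = -20
  a_1 = (2)(3)(-20) / ((1 - 5)(1 + 5)) = -120/(-24) = 5
Hence T_5(x) = 16 x^5 - 20 x^3 + 5 x.

T_5(x); series = 16 x^5 - 20 x^3 + 5 x


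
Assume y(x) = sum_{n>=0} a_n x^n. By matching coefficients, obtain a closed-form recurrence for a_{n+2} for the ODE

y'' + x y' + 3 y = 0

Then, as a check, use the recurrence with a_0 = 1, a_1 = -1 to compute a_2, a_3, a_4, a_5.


Substitute y = sum_n a_n x^n.
y''(x) has coefficient (n+2)(n+1) a_{n+2} at x^n;
x y'(x) has coefficient n a_n at x^n (shift);
3 y(x) has coefficient 3 a_n at x^n.
Matching x^n: (n+2)(n+1) a_{n+2} + (n + 3) a_n = 0.
Thus a_{n+2} = (-n - 3) / ((n+1)(n+2)) * a_n.

Check with a_0 = 1, a_1 = -1 (apply the recurrence for n = 0, 1, 2, 3): a_0 = 1, a_1 = -1, a_2 = -3/2, a_3 = 2/3, a_4 = 5/8, a_5 = -1/5.

a_(n+2) = (-n - 3) / ((n+1)(n+2)) * a_n; check: a_0 = 1, a_1 = -1, a_2 = -3/2, a_3 = 2/3, a_4 = 5/8, a_5 = -1/5


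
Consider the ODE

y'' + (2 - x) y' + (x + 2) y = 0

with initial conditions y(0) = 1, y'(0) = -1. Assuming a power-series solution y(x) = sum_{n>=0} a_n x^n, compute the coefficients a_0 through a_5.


Ansatz: y(x) = sum_{n>=0} a_n x^n, so y'(x) = sum_{n>=1} n a_n x^(n-1) and y''(x) = sum_{n>=2} n(n-1) a_n x^(n-2).
Substitute into P(x) y'' + Q(x) y' + R(x) y = 0 with P(x) = 1, Q(x) = 2 - x, R(x) = x + 2, and match powers of x.
Initial conditions: a_0 = 1, a_1 = -1.
Setting the coefficient of each power of x to zero and solving order by order (substituting the coefficients already found):
  x^0: 2 a_2 + 2 a_1 + 2 a_0 = 0  ->  2 a_2 = -2 a_1 - 2 a_0 = 0  ->  a_2 = 0
  x^1: 6 a_3 + 4 a_2 + a_1 + a_0 = 0  ->  6 a_3 = -4 a_2 - a_1 - a_0 = 0  ->  a_3 = 0
  x^2: 12 a_4 + 6 a_3 + a_1 = 0  ->  12 a_4 = -6 a_3 - a_1 = 1  ->  a_4 = 1/12
  x^3: 20 a_5 + 8 a_4 - a_3 + a_2 = 0  ->  20 a_5 = -8 a_4 + a_3 - a_2 = -2/3  ->  a_5 = -1/30
Truncated series: y(x) = 1 - x + (1/12) x^4 - (1/30) x^5 + O(x^6).

a_0 = 1; a_1 = -1; a_2 = 0; a_3 = 0; a_4 = 1/12; a_5 = -1/30


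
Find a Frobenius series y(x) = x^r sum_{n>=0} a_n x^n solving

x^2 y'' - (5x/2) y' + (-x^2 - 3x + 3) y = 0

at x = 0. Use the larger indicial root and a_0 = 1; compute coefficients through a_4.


Write in Frobenius form y'' + (p(x)/x) y' + (q(x)/x^2) y = 0:
  p(x) = -5/2,  q(x) = -x^2 - 3x + 3.
Indicial equation: r(r-1) + (-5/2) r + (3) = 0 -> roots r_1 = 2, r_2 = 3/2.
Take r = r_1 = 2. Let y(x) = x^r sum_{n>=0} a_n x^n with a_0 = 1.
Substitute y = x^r sum a_n x^n and match x^{r+n}. The recurrence is
  D(n) a_n - 3 a_{n-1} - 1 a_{n-2} = 0,  where D(n) = (r+n)(r+n-1) + (-5/2)(r+n) + (3).
  a_n = [3 a_{n-1} + 1 a_{n-2}] / D(n).
Since the indicial polynomial factors as (r - r_1)(r - r_2), D(n) = (r_1 + n - r_1)(r_1 + n - r_2) = n(n + 1/2).
Evaluating step by step (a_0 = 1):
  n = 1: D(1) = 1(1 + 1/2) = 3/2; numerator = 3(1) = 3; a_1 = (3)/(3/2) = 2
  n = 2: D(2) = 2(2 + 1/2) = 5; numerator = 3(2) + 1(1) = 7; a_2 = (7)/(5) = 7/5
  n = 3: D(3) = 3(3 + 1/2) = 21/2; numerator = 3(7/5) + 1(2) = 31/5; a_3 = (31/5)/(21/2) = 62/105
  n = 4: D(4) = 4(4 + 1/2) = 18; numerator = 3(62/105) + 1(7/5) = 111/35; a_4 = (111/35)/(18) = 37/210

r = 2; a_0 = 1; a_1 = 2; a_2 = 7/5; a_3 = 62/105; a_4 = 37/210


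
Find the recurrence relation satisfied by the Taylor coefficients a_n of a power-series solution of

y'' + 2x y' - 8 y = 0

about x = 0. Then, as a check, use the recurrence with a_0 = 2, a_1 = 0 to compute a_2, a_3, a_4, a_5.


Substitute y = sum_n a_n x^n.
y''(x) has coefficient (n+2)(n+1) a_{n+2} at x^n;
2 x y'(x) has coefficient 2 n a_n at x^n (shift);
-8 y(x) has coefficient -8 a_n at x^n.
Matching x^n: (n+2)(n+1) a_{n+2} + (2n - 8) a_n = 0.
Thus a_{n+2} = (-2n + 8) / ((n+1)(n+2)) * a_n.

Check with a_0 = 2, a_1 = 0 (apply the recurrence for n = 0, 1, 2, 3): a_0 = 2, a_1 = 0, a_2 = 8, a_3 = 0, a_4 = 8/3, a_5 = 0.

a_(n+2) = (-2n + 8) / ((n+1)(n+2)) * a_n; check: a_0 = 2, a_1 = 0, a_2 = 8, a_3 = 0, a_4 = 8/3, a_5 = 0


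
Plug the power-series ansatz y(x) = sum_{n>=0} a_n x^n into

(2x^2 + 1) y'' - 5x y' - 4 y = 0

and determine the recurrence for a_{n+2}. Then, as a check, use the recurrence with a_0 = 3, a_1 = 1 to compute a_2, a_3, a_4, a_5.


Substitute y = sum_n a_n x^n.
(1 + 2 x^2) y'' contributes (n+2)(n+1) a_{n+2} + 2 n(n-1) a_n at x^n.
-5 x y'(x) contributes -5 n a_n at x^n.
-4 y(x) contributes -4 a_n at x^n.
Matching x^n: (n+2)(n+1) a_{n+2} + (2 n(n-1) - 5 n - 4) a_n = 0.
Thus a_{n+2} = (-2 n(n-1) + 5 n + 4) / ((n+1)(n+2)) * a_n.

Check with a_0 = 3, a_1 = 1 (apply the recurrence for n = 0, 1, 2, 3): a_0 = 3, a_1 = 1, a_2 = 6, a_3 = 3/2, a_4 = 5, a_5 = 21/40.

a_(n+2) = (-2 n(n-1) + 5 n + 4) / ((n+1)(n+2)) * a_n; check: a_0 = 3, a_1 = 1, a_2 = 6, a_3 = 3/2, a_4 = 5, a_5 = 21/40
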